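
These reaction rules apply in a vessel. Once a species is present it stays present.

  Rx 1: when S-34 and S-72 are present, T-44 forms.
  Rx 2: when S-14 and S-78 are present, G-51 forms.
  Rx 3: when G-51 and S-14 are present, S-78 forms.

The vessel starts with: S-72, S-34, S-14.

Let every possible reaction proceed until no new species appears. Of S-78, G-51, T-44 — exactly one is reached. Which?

T-44

S-34 and S-72 present → T-44 forms (Rx 1).
G-51 would need S-14 and S-78 (Rx 2), but S-78 never forms. S-78 would need G-51 and S-14 (Rx 3), but G-51 never forms.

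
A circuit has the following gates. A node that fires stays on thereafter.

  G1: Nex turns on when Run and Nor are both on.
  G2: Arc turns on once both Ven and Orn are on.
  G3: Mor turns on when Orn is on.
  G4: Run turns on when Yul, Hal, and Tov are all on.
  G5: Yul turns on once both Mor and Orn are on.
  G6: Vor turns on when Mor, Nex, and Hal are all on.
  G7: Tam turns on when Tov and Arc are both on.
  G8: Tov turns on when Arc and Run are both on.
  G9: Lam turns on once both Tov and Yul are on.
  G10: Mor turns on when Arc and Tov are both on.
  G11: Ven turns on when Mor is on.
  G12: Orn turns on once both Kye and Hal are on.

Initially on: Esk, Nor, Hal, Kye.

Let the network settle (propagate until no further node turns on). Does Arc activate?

G12: Kye and Hal on → Orn on.
Orn is on, so Mor turns on (G3).
Mor is on, so Ven turns on (G11).
G2: Ven and Orn on → Arc on.

Yes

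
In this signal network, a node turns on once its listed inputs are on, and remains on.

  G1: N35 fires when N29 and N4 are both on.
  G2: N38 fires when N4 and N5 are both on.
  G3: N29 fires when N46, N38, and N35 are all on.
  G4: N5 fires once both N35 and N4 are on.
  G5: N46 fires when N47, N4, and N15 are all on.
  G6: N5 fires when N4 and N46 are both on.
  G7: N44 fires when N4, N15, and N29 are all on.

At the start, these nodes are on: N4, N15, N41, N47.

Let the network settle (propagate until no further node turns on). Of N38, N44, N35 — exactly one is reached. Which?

N38

N47, N4, and N15 are on, so N46 fires (G5).
N4 and N46 are on, so N5 fires (G6).
G2: N4 and N5 on → N38 on.
N35 would need N29 and N4 (G1), but N29 never turns on. N44 would need N4, N15, and N29 (G7), but N29 never turns on.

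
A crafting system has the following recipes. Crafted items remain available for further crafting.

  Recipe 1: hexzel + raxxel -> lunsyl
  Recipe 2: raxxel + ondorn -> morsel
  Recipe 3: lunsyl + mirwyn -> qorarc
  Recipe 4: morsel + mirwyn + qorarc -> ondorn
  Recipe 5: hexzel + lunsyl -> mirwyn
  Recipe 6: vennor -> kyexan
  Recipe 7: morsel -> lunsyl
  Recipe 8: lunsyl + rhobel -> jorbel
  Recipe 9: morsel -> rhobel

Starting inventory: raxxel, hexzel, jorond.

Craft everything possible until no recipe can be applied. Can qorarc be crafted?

Yes

Using Recipe 1, hexzel and raxxel make lunsyl.
hexzel + lunsyl -> mirwyn (Recipe 5).
Using Recipe 3, lunsyl and mirwyn make qorarc.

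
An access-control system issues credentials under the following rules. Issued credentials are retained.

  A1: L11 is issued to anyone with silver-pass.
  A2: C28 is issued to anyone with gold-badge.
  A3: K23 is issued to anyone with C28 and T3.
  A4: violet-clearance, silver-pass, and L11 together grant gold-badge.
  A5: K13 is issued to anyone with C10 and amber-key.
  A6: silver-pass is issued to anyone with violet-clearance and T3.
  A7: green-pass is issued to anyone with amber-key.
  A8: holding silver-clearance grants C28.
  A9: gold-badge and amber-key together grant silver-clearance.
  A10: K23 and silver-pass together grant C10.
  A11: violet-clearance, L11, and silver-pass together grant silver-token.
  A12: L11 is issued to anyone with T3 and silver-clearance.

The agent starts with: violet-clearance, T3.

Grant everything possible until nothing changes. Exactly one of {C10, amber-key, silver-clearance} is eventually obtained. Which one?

Holding violet-clearance and T3 grants silver-pass (A6).
Holding silver-pass grants L11 (A1).
Holding violet-clearance, silver-pass, and L11 grants gold-badge (A4).
Holding gold-badge grants C28 (A2).
Holding C28 and T3 grants K23 (A3).
Holding K23 and silver-pass grants C10 (A10).
No rule produces amber-key, and it is not given. silver-clearance would need gold-badge and amber-key (A9), but amber-key is never granted.

C10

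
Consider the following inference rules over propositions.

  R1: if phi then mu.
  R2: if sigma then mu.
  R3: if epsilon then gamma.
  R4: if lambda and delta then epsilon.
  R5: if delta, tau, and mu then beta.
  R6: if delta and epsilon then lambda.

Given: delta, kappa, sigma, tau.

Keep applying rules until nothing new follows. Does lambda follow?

No

lambda would need delta and epsilon (R6), but epsilon is never established.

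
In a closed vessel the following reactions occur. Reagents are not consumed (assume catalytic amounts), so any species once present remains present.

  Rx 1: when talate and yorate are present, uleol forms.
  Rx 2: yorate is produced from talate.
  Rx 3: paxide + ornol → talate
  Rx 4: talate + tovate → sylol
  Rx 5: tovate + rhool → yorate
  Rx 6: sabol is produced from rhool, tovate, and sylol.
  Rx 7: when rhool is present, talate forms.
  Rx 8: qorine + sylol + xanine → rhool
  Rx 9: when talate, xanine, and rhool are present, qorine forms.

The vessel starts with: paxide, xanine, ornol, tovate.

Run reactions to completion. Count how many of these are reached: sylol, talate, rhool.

2

paxide and ornol present → talate forms (Rx 3).
talate and tovate present → sylol forms (Rx 4).
sylol: reached.
talate: reached.
rhool would need qorine, sylol, and xanine (Rx 8), but qorine never forms.
Reached: sylol and talate — 2 of the 3.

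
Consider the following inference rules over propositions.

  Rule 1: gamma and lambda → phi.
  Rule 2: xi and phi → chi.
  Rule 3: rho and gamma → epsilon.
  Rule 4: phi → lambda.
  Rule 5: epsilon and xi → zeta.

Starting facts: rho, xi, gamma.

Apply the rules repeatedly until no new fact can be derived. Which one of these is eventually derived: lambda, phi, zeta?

zeta

From rho and gamma, Rule 3 gives epsilon.
epsilon and xi hold, so zeta follows (Rule 5).
phi would need gamma and lambda (Rule 1), but lambda is never established. lambda would need phi (Rule 4), but phi is never established.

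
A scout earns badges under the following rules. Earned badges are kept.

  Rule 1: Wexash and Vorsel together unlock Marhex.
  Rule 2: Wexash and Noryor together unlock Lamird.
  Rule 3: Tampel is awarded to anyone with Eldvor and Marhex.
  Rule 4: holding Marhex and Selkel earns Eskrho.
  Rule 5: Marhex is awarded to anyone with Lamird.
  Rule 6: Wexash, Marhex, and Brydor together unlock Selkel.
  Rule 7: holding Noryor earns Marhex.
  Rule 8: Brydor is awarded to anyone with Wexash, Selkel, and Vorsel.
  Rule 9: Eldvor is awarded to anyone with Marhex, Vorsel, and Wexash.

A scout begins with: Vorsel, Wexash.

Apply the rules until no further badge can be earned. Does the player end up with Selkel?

No

Selkel would need Wexash, Marhex, and Brydor (Rule 6), but Brydor is never earned.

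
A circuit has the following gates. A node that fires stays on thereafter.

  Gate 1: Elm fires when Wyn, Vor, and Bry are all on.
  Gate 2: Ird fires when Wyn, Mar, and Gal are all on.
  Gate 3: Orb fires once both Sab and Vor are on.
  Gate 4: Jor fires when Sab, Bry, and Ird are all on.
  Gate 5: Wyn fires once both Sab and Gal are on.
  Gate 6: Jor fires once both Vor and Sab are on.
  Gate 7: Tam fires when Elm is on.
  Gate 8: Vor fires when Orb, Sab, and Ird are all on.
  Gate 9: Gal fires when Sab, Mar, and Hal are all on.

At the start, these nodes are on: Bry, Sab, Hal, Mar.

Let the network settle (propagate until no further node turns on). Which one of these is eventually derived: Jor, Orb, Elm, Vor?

Sab, Mar, and Hal are on, so Gal fires (Gate 9).
Gate 5: Sab and Gal on → Wyn on.
Wyn, Mar, and Gal are on, so Ird fires (Gate 2).
Gate 4: Sab, Bry, and Ird on → Jor on.
Vor would need Orb, Sab, and Ird (Gate 8), but Orb never turns on. Elm would need Wyn, Vor, and Bry (Gate 1), but Vor never turns on. Orb would need Sab and Vor (Gate 3), but Vor never turns on.

Jor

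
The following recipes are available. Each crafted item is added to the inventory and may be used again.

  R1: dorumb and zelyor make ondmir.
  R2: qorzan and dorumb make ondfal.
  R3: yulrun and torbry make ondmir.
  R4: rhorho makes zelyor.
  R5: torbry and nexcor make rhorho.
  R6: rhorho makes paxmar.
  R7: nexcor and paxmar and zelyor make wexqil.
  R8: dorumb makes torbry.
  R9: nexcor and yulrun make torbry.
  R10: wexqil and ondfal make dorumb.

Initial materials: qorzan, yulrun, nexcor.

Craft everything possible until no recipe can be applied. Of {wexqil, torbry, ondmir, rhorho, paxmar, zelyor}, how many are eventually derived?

Using R9, nexcor and yulrun make torbry.
yulrun and torbry → ondmir (R3).
torbry and nexcor → rhorho (R5).
rhorho → paxmar (R6).
rhorho → zelyor (R4).
nexcor and paxmar and zelyor → wexqil (R7).
wexqil: reached.
torbry: reached.
ondmir: reached.
rhorho: reached.
paxmar: reached.
zelyor: reached.
All 6 are reached.

6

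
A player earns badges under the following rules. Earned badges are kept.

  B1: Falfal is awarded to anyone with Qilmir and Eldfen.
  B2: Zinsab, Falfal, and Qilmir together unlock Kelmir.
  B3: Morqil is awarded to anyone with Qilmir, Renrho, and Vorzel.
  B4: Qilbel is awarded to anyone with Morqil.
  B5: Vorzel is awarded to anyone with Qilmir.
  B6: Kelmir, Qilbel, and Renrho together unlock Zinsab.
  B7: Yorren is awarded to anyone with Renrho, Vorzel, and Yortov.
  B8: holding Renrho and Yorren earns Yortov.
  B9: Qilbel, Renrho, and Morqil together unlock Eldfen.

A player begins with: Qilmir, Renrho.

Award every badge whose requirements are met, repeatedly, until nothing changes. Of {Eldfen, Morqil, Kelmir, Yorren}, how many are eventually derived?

2

With Qilmir, Vorzel is earned (B5).
With Qilmir, Renrho, and Vorzel, Morqil is earned (B3).
With Morqil, Qilbel is earned (B4).
With Qilbel, Renrho, and Morqil, Eldfen is earned (B9).
Eldfen: reached.
Morqil: reached.
Kelmir would need Zinsab, Falfal, and Qilmir (B2), but Zinsab is never earned.
Yorren would need Renrho, Vorzel, and Yortov (B7), but Yortov is never earned.
Reached: Eldfen and Morqil — 2 of the 4.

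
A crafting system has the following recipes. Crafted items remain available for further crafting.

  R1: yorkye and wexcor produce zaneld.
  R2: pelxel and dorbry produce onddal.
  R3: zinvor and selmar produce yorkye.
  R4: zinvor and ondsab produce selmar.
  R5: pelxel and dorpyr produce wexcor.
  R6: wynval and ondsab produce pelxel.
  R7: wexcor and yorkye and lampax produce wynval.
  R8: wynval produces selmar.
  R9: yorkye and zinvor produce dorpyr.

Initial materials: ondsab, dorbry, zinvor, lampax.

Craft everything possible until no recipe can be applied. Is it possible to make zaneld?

No

zaneld would need yorkye and wexcor (R1), but wexcor is never obtained.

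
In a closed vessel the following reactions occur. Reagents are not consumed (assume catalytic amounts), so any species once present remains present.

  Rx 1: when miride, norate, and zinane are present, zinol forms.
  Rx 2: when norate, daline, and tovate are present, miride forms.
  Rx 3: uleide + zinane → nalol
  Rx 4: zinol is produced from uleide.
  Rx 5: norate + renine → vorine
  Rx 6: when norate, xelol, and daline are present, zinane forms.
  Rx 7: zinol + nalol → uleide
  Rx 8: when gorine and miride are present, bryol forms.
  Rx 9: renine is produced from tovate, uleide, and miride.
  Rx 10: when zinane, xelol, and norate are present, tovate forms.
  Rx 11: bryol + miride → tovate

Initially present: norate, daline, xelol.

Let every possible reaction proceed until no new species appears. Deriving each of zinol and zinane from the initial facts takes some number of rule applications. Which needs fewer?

zinane: norate, xelol, and daline present → zinane forms (Rx 6). [1 rule application]
zinol: norate, xelol, and daline present → zinane forms (Rx 6). zinane, xelol, and norate present → tovate forms (Rx 10). norate, daline, and tovate present → miride forms (Rx 2). miride, norate, and zinane present → zinol forms (Rx 1). [4 rule applications]
zinane needs fewer.

zinane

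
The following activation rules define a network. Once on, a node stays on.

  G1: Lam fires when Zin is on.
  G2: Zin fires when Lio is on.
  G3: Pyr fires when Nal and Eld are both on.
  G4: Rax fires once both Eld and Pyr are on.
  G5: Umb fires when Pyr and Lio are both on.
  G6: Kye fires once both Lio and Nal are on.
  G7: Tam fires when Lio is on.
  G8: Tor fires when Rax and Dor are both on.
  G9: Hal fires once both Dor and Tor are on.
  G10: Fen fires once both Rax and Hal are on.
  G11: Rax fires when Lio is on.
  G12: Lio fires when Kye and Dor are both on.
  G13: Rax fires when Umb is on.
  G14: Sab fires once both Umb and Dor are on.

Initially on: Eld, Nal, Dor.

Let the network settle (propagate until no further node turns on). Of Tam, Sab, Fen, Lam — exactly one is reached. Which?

Fen

Nal and Eld are on, so Pyr fires (G3).
Eld and Pyr are on, so Rax fires (G4).
G8: Rax and Dor on → Tor on.
G9: Dor and Tor on → Hal on.
G10: Rax and Hal on → Fen on.
Sab would need Umb and Dor (G14), but Umb never turns on. Lam would need Zin (G1), but Zin never turns on. Tam would need Lio (G7), but Lio never turns on.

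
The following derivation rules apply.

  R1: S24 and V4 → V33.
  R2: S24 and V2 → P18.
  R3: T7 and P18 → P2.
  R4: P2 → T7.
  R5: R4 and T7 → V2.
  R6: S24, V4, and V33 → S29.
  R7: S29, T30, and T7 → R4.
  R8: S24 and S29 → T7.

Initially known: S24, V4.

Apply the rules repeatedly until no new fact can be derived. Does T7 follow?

From S24 and V4, R1 gives V33.
From S24, V4, and V33, R6 gives S29.
From S24 and S29, R8 gives T7.

Yes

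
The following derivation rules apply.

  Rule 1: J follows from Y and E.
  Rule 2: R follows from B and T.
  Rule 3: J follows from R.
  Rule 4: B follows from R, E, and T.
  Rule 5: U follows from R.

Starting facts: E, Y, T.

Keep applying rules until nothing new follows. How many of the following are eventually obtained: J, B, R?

1

Y and E hold, so J follows (Rule 1).
J: reached.
B would need R, E, and T (Rule 4), but R is never established.
R would need B and T (Rule 2), but B is never established.
Reached: J — 1 of the 3.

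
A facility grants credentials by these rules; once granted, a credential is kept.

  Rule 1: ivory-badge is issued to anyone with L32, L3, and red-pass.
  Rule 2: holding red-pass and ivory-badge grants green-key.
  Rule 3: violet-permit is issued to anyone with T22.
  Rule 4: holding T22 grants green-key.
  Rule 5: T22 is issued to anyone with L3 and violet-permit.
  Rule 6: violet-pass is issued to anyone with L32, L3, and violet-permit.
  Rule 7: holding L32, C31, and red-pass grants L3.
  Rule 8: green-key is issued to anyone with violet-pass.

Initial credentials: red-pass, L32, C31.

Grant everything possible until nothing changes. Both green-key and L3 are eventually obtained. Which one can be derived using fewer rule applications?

L3: Holding L32, C31, and red-pass grants L3 (Rule 7). [1 rule application]
green-key: Holding L32, C31, and red-pass grants L3 (Rule 7). Holding L32, L3, and red-pass grants ivory-badge (Rule 1). Holding red-pass and ivory-badge grants green-key (Rule 2). [3 rule applications]
L3 needs fewer.

L3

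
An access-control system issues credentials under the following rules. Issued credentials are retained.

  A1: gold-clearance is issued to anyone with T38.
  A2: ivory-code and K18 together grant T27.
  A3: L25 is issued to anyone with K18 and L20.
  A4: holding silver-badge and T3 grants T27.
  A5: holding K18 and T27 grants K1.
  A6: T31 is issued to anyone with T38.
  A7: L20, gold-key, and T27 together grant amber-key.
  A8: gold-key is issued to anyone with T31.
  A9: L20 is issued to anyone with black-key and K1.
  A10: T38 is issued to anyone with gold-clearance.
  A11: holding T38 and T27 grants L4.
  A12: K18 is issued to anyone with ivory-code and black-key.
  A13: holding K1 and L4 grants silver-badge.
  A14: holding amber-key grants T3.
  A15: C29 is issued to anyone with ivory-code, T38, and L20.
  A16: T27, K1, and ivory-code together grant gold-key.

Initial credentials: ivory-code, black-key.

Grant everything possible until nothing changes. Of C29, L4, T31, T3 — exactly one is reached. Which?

Holding ivory-code and black-key grants K18 (A12).
Holding ivory-code and K18 grants T27 (A2).
Holding K18 and T27 grants K1 (A5).
Holding T27, K1, and ivory-code grants gold-key (A16).
Holding black-key and K1 grants L20 (A9).
Holding L20, gold-key, and T27 grants amber-key (A7).
Holding amber-key grants T3 (A14).
L4 would need T38 and T27 (A11), but T38 is never granted. T31 would need T38 (A6), but T38 is never granted. C29 would need ivory-code, T38, and L20 (A15), but T38 is never granted.

T3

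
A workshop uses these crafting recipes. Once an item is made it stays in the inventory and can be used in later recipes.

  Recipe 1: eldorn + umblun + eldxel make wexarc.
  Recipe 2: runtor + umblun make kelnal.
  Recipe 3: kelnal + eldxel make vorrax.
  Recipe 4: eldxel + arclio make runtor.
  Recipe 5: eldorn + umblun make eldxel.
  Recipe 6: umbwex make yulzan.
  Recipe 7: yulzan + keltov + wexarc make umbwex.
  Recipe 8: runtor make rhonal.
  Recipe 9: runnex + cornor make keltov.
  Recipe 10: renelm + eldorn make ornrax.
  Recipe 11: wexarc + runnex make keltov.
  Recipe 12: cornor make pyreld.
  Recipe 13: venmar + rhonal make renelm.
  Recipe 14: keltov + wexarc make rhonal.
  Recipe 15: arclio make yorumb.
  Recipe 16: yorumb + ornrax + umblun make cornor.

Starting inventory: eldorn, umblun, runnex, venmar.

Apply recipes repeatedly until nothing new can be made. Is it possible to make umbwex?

No

umbwex would need yulzan, keltov, and wexarc (Recipe 7), but yulzan is never obtained.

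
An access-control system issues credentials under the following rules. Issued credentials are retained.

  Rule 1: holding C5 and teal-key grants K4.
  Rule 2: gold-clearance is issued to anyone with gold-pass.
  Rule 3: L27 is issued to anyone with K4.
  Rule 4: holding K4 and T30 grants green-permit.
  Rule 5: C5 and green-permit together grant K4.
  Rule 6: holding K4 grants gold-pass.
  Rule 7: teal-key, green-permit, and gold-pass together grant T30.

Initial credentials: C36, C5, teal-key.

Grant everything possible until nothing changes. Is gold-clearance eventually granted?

Holding C5 and teal-key grants K4 (Rule 1).
Holding K4 grants gold-pass (Rule 6).
Holding gold-pass grants gold-clearance (Rule 2).

Yes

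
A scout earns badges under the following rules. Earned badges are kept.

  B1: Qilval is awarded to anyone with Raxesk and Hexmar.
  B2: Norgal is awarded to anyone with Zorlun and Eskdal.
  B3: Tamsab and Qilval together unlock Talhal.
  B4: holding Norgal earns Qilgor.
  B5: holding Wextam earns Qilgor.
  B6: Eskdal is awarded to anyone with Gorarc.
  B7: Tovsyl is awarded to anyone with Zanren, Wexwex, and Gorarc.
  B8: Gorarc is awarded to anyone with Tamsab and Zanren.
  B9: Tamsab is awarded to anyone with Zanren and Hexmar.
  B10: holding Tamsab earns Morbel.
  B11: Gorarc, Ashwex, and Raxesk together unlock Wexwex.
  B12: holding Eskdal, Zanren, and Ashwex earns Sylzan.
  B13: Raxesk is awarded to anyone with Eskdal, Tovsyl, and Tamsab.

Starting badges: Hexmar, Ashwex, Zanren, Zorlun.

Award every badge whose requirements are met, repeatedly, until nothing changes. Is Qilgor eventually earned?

With Zanren and Hexmar, Tamsab is earned (B9).
With Tamsab and Zanren, Gorarc is earned (B8).
With Gorarc, Eskdal is earned (B6).
With Zorlun and Eskdal, Norgal is earned (B2).
With Norgal, Qilgor is earned (B4).

Yes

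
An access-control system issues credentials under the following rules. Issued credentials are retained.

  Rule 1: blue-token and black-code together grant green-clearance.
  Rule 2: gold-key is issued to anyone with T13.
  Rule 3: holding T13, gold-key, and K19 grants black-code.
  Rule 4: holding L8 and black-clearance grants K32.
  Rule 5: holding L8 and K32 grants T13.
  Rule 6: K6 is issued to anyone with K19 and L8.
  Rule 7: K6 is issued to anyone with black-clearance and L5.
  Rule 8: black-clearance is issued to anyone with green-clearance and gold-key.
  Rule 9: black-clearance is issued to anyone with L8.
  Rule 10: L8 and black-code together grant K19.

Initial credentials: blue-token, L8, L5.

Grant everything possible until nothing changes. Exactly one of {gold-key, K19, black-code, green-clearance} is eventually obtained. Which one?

gold-key

Holding L8 grants black-clearance (Rule 9).
Holding L8 and black-clearance grants K32 (Rule 4).
Holding L8 and K32 grants T13 (Rule 5).
Holding T13 grants gold-key (Rule 2).
green-clearance would need blue-token and black-code (Rule 1), but black-code is never granted. K19 would need L8 and black-code (Rule 10), but black-code is never granted. black-code would need T13, gold-key, and K19 (Rule 3), but K19 is never granted.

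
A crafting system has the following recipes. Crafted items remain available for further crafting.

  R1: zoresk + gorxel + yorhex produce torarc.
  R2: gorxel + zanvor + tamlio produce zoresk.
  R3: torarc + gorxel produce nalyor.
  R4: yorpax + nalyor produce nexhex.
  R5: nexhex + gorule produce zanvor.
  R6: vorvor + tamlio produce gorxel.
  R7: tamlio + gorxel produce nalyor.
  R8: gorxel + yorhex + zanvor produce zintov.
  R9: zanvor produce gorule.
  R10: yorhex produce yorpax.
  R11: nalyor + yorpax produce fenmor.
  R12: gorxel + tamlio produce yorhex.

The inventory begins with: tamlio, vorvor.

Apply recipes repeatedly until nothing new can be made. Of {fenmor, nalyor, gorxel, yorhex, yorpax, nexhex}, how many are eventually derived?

vorvor + tamlio → gorxel (R6).
Using R7, tamlio and gorxel make nalyor.
gorxel + tamlio → yorhex (R12).
Using R10, yorhex makes yorpax.
Using R4, yorpax and nalyor make nexhex.
Using R11, nalyor and yorpax make fenmor.
fenmor: reached.
nalyor: reached.
gorxel: reached.
yorhex: reached.
yorpax: reached.
nexhex: reached.
All 6 are reached.

6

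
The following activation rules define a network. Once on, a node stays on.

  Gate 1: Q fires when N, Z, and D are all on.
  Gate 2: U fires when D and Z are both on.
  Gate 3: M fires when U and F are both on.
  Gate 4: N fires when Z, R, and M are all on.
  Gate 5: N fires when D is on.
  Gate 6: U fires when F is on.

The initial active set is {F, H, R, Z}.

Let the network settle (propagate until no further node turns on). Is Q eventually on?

Q would need N, Z, and D (Gate 1), but D never turns on.

No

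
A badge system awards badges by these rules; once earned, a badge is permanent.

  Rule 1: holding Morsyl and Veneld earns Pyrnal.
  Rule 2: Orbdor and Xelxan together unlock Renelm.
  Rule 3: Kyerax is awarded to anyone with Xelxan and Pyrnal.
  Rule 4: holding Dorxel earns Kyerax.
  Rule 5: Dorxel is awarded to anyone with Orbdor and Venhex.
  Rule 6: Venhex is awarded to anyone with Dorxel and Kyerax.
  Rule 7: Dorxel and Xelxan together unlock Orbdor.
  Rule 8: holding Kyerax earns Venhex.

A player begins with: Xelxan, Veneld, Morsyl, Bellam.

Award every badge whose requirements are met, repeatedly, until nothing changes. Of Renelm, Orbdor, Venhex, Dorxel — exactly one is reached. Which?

Venhex

With Morsyl and Veneld, Pyrnal is earned (Rule 1).
With Xelxan and Pyrnal, Kyerax is earned (Rule 3).
With Kyerax, Venhex is earned (Rule 8).
Dorxel would need Orbdor and Venhex (Rule 5), but Orbdor is never earned. Renelm would need Orbdor and Xelxan (Rule 2), but Orbdor is never earned. Orbdor would need Dorxel and Xelxan (Rule 7), but Dorxel is never earned.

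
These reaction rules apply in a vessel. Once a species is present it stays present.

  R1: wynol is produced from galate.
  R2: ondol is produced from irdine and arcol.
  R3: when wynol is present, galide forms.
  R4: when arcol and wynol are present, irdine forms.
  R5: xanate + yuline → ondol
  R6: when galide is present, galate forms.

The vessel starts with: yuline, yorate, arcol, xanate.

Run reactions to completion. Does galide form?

galide would need wynol (R3), but wynol never forms.

No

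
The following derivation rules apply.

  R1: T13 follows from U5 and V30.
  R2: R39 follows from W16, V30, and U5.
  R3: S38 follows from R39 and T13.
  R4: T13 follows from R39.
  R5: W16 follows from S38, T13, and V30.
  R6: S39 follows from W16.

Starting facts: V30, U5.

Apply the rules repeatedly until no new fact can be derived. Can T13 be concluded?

From U5 and V30, R1 gives T13.

Yes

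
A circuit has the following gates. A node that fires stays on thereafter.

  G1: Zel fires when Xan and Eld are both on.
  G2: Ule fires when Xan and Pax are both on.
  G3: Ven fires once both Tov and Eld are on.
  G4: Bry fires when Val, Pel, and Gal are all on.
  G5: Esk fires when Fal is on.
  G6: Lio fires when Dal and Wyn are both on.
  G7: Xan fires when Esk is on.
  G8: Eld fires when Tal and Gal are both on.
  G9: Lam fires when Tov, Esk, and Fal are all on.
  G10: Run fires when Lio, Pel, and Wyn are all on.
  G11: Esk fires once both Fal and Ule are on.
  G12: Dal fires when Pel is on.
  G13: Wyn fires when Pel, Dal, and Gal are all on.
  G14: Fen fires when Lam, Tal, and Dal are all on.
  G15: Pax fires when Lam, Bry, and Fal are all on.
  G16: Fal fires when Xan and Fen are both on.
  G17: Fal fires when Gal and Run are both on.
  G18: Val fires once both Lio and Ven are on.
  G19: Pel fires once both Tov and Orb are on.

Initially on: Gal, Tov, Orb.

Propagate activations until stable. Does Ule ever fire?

Ule would need Xan and Pax (G2), but Pax never turns on.

No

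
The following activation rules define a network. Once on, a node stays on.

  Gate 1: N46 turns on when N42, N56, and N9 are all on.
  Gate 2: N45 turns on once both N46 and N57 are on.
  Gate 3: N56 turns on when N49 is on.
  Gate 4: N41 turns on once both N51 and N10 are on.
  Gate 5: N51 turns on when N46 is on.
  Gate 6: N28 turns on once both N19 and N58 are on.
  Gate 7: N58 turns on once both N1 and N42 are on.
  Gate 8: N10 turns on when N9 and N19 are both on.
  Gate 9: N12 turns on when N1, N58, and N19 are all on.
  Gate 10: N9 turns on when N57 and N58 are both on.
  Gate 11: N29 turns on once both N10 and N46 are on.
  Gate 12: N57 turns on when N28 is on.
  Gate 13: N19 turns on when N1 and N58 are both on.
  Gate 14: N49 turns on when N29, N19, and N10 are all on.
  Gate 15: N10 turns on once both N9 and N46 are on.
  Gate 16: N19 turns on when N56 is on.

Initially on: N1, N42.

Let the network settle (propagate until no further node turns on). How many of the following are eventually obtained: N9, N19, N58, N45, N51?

3

N1 and N42 are on, so N58 turns on (Gate 7).
Gate 13: N1 and N58 on → N19 on.
N19 and N58 are on, so N28 turns on (Gate 6).
N28 is on, so N57 turns on (Gate 12).
Gate 10: N57 and N58 on → N9 on.
N9: reached.
N19: reached.
N58: reached.
N45 would need N46 and N57 (Gate 2), but N46 never turns on.
N51 would need N46 (Gate 5), but N46 never turns on.
Reached: N9, N19, and N58 — 3 of the 5.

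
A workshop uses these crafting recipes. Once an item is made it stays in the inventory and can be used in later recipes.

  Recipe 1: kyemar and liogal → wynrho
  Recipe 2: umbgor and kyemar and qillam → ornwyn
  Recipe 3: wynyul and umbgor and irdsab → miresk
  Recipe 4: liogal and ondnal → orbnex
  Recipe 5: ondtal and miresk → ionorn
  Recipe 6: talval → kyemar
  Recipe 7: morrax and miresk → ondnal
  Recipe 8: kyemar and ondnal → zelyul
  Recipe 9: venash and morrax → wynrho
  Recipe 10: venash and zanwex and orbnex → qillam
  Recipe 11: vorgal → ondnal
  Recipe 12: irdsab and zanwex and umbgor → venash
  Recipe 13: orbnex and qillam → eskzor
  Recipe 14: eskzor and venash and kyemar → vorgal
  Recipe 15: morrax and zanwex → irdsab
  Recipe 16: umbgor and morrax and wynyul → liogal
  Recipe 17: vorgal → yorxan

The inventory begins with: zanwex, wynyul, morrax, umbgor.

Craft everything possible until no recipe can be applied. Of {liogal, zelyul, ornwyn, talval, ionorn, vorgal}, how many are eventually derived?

1

Using Recipe 16, umbgor, morrax, and wynyul make liogal.
liogal: reached.
zelyul would need kyemar and ondnal (Recipe 8), but kyemar is never obtained.
ornwyn would need umbgor, kyemar, and qillam (Recipe 2), but kyemar is never obtained.
No rule produces talval, and it is not given.
ionorn would need ondtal and miresk (Recipe 5), but ondtal is never obtained.
vorgal would need eskzor, venash, and kyemar (Recipe 14), but kyemar is never obtained.
Reached: liogal — 1 of the 6.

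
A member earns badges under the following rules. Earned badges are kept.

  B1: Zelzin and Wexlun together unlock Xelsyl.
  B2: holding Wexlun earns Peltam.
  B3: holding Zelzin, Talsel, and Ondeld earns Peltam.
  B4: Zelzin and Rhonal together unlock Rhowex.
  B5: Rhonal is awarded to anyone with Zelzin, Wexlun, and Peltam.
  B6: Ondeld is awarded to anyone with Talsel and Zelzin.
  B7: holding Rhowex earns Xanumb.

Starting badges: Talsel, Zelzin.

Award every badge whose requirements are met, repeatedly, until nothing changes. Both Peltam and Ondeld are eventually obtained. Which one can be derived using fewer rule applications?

Ondeld: With Talsel and Zelzin, Ondeld is earned (B6). [1 rule application]
Peltam: With Talsel and Zelzin, Ondeld is earned (B6). With Zelzin, Talsel, and Ondeld, Peltam is earned (B3). [2 rule applications]
Ondeld needs fewer.

Ondeld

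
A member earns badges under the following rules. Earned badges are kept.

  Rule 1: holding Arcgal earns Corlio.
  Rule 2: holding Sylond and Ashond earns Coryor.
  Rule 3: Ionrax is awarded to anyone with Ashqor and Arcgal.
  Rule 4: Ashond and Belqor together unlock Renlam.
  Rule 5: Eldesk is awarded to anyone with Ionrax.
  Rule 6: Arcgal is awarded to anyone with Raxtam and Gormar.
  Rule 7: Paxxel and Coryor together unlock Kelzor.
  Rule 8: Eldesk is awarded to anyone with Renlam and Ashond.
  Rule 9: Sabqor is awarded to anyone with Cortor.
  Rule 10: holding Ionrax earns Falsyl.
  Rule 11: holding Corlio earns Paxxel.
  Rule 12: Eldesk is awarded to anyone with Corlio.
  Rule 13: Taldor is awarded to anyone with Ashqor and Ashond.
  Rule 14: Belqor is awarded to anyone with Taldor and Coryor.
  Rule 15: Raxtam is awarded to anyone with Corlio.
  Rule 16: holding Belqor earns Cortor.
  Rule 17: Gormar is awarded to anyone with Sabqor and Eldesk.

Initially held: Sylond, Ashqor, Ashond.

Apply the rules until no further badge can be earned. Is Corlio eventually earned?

Corlio would need Arcgal (Rule 1), but Arcgal is never earned.

No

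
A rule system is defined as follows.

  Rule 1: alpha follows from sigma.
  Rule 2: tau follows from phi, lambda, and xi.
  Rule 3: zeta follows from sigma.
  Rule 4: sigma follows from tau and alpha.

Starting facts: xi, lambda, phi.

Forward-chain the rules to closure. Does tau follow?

Yes

phi, lambda, and xi hold, so tau follows (Rule 2).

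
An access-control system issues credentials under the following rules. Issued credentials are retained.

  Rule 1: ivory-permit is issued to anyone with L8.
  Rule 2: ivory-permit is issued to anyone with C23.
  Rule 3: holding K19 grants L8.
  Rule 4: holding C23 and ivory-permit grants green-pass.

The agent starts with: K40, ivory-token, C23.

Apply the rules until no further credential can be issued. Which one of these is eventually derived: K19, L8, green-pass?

green-pass

Holding C23 grants ivory-permit (Rule 2).
Holding C23 and ivory-permit grants green-pass (Rule 4).
No rule produces K19, and it is not given. L8 would need K19 (Rule 3), but K19 is never granted.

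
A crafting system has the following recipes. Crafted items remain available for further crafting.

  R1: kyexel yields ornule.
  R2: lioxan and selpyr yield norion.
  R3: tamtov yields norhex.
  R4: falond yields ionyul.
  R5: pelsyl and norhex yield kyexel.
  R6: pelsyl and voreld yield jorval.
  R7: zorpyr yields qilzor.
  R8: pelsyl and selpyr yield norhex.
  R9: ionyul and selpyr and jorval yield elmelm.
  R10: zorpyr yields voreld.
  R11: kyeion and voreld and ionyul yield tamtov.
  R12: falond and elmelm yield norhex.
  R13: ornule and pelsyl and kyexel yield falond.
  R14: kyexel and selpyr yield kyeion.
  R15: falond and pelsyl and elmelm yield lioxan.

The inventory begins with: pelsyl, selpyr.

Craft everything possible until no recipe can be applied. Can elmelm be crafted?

elmelm would need ionyul, selpyr, and jorval (R9), but jorval is never obtained.

No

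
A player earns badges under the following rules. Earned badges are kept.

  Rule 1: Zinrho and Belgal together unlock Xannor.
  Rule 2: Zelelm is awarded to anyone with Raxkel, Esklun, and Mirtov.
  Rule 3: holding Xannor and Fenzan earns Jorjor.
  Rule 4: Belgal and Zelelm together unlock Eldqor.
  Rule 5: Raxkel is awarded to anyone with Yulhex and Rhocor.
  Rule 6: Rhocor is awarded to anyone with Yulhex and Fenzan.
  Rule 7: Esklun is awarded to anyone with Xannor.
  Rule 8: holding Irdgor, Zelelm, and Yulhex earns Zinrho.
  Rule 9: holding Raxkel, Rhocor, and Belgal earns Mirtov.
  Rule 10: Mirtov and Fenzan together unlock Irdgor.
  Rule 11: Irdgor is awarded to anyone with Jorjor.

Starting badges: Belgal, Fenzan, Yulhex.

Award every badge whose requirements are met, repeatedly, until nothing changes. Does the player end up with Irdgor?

Yes

With Yulhex and Fenzan, Rhocor is earned (Rule 6).
With Yulhex and Rhocor, Raxkel is earned (Rule 5).
With Raxkel, Rhocor, and Belgal, Mirtov is earned (Rule 9).
With Mirtov and Fenzan, Irdgor is earned (Rule 10).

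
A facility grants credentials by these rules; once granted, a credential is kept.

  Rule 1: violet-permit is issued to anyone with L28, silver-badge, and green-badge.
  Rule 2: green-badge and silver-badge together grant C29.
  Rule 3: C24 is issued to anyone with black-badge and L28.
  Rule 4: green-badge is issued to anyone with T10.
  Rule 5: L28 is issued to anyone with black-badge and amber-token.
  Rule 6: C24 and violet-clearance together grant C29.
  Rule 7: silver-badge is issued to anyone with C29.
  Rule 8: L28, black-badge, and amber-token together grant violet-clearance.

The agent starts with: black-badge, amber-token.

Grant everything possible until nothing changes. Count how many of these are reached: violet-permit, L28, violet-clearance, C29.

Holding black-badge and amber-token grants L28 (Rule 5).
Holding L28, black-badge, and amber-token grants violet-clearance (Rule 8).
Holding black-badge and L28 grants C24 (Rule 3).
Holding C24 and violet-clearance grants C29 (Rule 6).
violet-permit would need L28, silver-badge, and green-badge (Rule 1), but green-badge is never granted.
L28: reached.
violet-clearance: reached.
C29: reached.
Reached: L28, violet-clearance, and C29 — 3 of the 4.

3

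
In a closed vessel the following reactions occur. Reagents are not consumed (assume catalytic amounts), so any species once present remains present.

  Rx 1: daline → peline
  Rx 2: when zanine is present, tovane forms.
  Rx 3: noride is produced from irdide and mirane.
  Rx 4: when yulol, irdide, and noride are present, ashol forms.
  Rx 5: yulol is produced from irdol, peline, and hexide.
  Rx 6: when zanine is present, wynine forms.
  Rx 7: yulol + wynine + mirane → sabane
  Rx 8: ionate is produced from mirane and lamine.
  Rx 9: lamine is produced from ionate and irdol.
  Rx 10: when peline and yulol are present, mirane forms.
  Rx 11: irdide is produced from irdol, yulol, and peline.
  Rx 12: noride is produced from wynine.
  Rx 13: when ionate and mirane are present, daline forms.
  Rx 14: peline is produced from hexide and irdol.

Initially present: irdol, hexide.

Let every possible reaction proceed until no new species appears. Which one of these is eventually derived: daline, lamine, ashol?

hexide and irdol present → peline forms (Rx 14).
irdol, peline, and hexide present → yulol forms (Rx 5).
irdol, yulol, and peline present → irdide forms (Rx 11).
peline and yulol present → mirane forms (Rx 10).
irdide and mirane present → noride forms (Rx 3).
yulol, irdide, and noride present → ashol forms (Rx 4).
lamine would need ionate and irdol (Rx 9), but ionate never forms. daline would need ionate and mirane (Rx 13), but ionate never forms.

ashol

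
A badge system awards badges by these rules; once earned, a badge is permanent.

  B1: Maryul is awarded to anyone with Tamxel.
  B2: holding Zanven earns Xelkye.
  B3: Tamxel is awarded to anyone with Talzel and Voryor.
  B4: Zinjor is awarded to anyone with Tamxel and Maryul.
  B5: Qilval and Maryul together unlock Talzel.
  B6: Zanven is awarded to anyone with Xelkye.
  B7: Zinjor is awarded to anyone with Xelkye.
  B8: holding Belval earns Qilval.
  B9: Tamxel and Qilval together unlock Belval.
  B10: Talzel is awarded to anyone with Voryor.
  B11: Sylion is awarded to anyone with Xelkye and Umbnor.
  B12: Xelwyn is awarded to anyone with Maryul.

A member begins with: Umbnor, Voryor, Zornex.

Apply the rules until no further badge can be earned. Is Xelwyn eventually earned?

With Voryor, Talzel is earned (B10).
With Talzel and Voryor, Tamxel is earned (B3).
With Tamxel, Maryul is earned (B1).
With Maryul, Xelwyn is earned (B12).

Yes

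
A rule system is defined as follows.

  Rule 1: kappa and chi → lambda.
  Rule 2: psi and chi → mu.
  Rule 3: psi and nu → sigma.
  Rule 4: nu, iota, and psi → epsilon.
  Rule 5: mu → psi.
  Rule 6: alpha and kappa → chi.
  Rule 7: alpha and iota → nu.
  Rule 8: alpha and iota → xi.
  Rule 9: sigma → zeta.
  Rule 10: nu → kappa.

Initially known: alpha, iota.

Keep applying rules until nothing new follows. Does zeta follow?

zeta would need sigma (Rule 9), but sigma is never established.

No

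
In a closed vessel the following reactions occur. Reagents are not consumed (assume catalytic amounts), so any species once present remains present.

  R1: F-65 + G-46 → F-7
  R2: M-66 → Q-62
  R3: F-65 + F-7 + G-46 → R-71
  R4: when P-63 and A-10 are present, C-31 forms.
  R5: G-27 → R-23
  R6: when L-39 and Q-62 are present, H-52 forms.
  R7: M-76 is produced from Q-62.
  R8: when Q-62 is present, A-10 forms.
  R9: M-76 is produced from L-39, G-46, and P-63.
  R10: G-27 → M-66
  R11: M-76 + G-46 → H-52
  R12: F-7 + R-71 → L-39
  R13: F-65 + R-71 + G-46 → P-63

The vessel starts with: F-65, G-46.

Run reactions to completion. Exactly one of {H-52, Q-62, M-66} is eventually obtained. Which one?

H-52

F-65 and G-46 present → F-7 forms (R1).
F-65, F-7, and G-46 present → R-71 forms (R3).
F-7 and R-71 present → L-39 forms (R12).
F-65, R-71, and G-46 present → P-63 forms (R13).
L-39, G-46, and P-63 present → M-76 forms (R9).
M-76 and G-46 present → H-52 forms (R11).
Q-62 would need M-66 (R2), but M-66 never forms. M-66 would need G-27 (R10), but G-27 never forms.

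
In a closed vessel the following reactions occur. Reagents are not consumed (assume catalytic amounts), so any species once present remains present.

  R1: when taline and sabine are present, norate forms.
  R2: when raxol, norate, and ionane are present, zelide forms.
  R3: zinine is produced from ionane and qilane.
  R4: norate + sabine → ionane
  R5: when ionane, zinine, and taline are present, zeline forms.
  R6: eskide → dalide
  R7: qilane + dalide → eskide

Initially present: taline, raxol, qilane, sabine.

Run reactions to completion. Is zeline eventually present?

Yes

taline and sabine present → norate forms (R1).
norate and sabine present → ionane forms (R4).
ionane and qilane present → zinine forms (R3).
ionane, zinine, and taline present → zeline forms (R5).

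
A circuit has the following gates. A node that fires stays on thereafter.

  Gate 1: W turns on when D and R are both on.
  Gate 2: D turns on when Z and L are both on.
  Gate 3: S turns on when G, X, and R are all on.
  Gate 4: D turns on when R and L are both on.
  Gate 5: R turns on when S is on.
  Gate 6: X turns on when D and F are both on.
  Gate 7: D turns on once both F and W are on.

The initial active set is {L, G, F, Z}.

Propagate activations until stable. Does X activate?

Yes

Z and L are on, so D turns on (Gate 2).
Gate 6: D and F on → X on.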